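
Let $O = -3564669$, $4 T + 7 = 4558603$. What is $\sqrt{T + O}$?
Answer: $2 i \sqrt{606255} \approx 1557.2 i$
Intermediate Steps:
$T = 1139649$ ($T = - \frac{7}{4} + \frac{1}{4} \cdot 4558603 = - \frac{7}{4} + \frac{4558603}{4} = 1139649$)
$\sqrt{T + O} = \sqrt{1139649 - 3564669} = \sqrt{-2425020} = 2 i \sqrt{606255}$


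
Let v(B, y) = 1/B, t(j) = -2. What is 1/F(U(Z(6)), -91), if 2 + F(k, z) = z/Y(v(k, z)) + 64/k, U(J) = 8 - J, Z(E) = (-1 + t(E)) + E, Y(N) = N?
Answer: -5/2221 ≈ -0.0022512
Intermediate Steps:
Z(E) = -3 + E (Z(E) = (-1 - 2) + E = -3 + E)
F(k, z) = -2 + 64/k + k*z (F(k, z) = -2 + (z/(1/k) + 64/k) = -2 + (z*k + 64/k) = -2 + (k*z + 64/k) = -2 + (64/k + k*z) = -2 + 64/k + k*z)
1/F(U(Z(6)), -91) = 1/(-2 + 64/(8 - (-3 + 6)) + (8 - (-3 + 6))*(-91)) = 1/(-2 + 64/(8 - 1*3) + (8 - 1*3)*(-91)) = 1/(-2 + 64/(8 - 3) + (8 - 3)*(-91)) = 1/(-2 + 64/5 + 5*(-91)) = 1/(-2 + 64*(⅕) - 455) = 1/(-2 + 64/5 - 455) = 1/(-2221/5) = -5/2221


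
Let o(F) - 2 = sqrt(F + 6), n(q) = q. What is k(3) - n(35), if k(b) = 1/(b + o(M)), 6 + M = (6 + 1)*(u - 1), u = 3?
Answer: -380/11 - sqrt(14)/11 ≈ -34.886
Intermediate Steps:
M = 8 (M = -6 + (6 + 1)*(3 - 1) = -6 + 7*2 = -6 + 14 = 8)
o(F) = 2 + sqrt(6 + F) (o(F) = 2 + sqrt(F + 6) = 2 + sqrt(6 + F))
k(b) = 1/(2 + b + sqrt(14)) (k(b) = 1/(b + (2 + sqrt(6 + 8))) = 1/(b + (2 + sqrt(14))) = 1/(2 + b + sqrt(14)))
k(3) - n(35) = 1/(2 + 3 + sqrt(14)) - 1*35 = 1/(5 + sqrt(14)) - 35 = -35 + 1/(5 + sqrt(14))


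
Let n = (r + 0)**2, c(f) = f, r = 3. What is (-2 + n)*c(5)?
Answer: 35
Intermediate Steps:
n = 9 (n = (3 + 0)**2 = 3**2 = 9)
(-2 + n)*c(5) = (-2 + 9)*5 = 7*5 = 35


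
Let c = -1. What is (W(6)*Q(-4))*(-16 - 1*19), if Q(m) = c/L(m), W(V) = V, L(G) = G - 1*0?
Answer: -105/2 ≈ -52.500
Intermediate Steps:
L(G) = G (L(G) = G + 0 = G)
Q(m) = -1/m
(W(6)*Q(-4))*(-16 - 1*19) = (6*(-1/(-4)))*(-16 - 1*19) = (6*(-1*(-1/4)))*(-16 - 19) = (6*(1/4))*(-35) = (3/2)*(-35) = -105/2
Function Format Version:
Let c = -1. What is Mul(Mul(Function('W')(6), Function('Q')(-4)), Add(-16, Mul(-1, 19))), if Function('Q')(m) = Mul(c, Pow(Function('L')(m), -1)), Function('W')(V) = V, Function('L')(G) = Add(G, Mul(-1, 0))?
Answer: Rational(-105, 2) ≈ -52.500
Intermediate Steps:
Function('L')(G) = G (Function('L')(G) = Add(G, 0) = G)
Function('Q')(m) = Mul(-1, Pow(m, -1))
Mul(Mul(Function('W')(6), Function('Q')(-4)), Add(-16, Mul(-1, 19))) = Mul(Mul(6, Mul(-1, Pow(-4, -1))), Add(-16, Mul(-1, 19))) = Mul(Mul(6, Mul(-1, Rational(-1, 4))), Add(-16, -19)) = Mul(Mul(6, Rational(1, 4)), -35) = Mul(Rational(3, 2), -35) = Rational(-105, 2)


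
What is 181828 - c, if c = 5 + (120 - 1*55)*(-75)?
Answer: 186698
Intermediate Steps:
c = -4870 (c = 5 + (120 - 55)*(-75) = 5 + 65*(-75) = 5 - 4875 = -4870)
181828 - c = 181828 - 1*(-4870) = 181828 + 4870 = 186698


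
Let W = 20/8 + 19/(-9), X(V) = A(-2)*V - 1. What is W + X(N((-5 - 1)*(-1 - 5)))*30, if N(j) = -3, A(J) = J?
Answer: 2707/18 ≈ 150.39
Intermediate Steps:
X(V) = -1 - 2*V (X(V) = -2*V - 1 = -1 - 2*V)
W = 7/18 (W = 20*(⅛) + 19*(-⅑) = 5/2 - 19/9 = 7/18 ≈ 0.38889)
W + X(N((-5 - 1)*(-1 - 5)))*30 = 7/18 + (-1 - 2*(-3))*30 = 7/18 + (-1 + 6)*30 = 7/18 + 5*30 = 7/18 + 150 = 2707/18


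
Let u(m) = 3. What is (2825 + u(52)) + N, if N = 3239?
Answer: 6067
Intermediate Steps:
(2825 + u(52)) + N = (2825 + 3) + 3239 = 2828 + 3239 = 6067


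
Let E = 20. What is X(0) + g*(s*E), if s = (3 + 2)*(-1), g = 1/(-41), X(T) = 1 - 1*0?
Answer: 141/41 ≈ 3.4390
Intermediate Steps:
X(T) = 1 (X(T) = 1 + 0 = 1)
g = -1/41 ≈ -0.024390
s = -5 (s = 5*(-1) = -5)
X(0) + g*(s*E) = 1 - (-5)*20/41 = 1 - 1/41*(-100) = 1 + 100/41 = 141/41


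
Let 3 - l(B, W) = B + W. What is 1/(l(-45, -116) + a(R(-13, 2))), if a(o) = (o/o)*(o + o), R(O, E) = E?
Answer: 1/168 ≈ 0.0059524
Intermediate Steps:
a(o) = 2*o (a(o) = 1*(2*o) = 2*o)
l(B, W) = 3 - B - W (l(B, W) = 3 - (B + W) = 3 + (-B - W) = 3 - B - W)
1/(l(-45, -116) + a(R(-13, 2))) = 1/((3 - 1*(-45) - 1*(-116)) + 2*2) = 1/((3 + 45 + 116) + 4) = 1/(164 + 4) = 1/168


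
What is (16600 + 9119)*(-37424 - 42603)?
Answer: -2058214413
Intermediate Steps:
(16600 + 9119)*(-37424 - 42603) = 25719*(-80027) = -2058214413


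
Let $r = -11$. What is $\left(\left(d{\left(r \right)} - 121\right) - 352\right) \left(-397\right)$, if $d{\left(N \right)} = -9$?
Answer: $191354$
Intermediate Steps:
$\left(\left(d{\left(r \right)} - 121\right) - 352\right) \left(-397\right) = \left(\left(-9 - 121\right) - 352\right) \left(-397\right) = \left(-130 - 352\right) \left(-397\right) = \left(-482\right) \left(-397\right) = 191354$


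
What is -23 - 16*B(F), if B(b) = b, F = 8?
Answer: -151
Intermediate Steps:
-23 - 16*B(F) = -23 - 16*8 = -23 - 128 = -151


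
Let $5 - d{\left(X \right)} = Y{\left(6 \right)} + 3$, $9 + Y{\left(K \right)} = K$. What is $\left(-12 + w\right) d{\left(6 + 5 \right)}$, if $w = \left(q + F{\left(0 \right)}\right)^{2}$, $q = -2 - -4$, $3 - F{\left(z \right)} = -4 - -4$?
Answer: $65$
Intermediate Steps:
$F{\left(z \right)} = 3$ ($F{\left(z \right)} = 3 - \left(-4 - -4\right) = 3 - \left(-4 + 4\right) = 3 - 0 = 3 + 0 = 3$)
$Y{\left(K \right)} = -9 + K$
$d{\left(X \right)} = 5$ ($d{\left(X \right)} = 5 - \left(\left(-9 + 6\right) + 3\right) = 5 - \left(-3 + 3\right) = 5 - 0 = 5 + 0 = 5$)
$q = 2$ ($q = -2 + 4 = 2$)
$w = 25$ ($w = \left(2 + 3\right)^{2} = 5^{2} = 25$)
$\left(-12 + w\right) d{\left(6 + 5 \right)} = \left(-12 + 25\right) 5 = 13 \cdot 5 = 65$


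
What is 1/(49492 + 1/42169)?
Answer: 42169/2087028149 ≈ 2.0205e-5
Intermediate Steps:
1/(49492 + 1/42169) = 1/(2087028149/42169) = 42169/2087028149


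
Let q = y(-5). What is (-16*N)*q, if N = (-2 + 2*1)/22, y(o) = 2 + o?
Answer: 0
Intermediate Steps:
q = -3 (q = 2 - 5 = -3)
N = 0 (N = (-2 + 2)*(1/22) = 0*(1/22) = 0)
(-16*N)*q = -16*0*(-3) = 0*(-3) = 0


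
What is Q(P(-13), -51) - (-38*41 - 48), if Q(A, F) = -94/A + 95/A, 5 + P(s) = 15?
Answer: 16061/10 ≈ 1606.1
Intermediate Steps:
P(s) = 10 (P(s) = -5 + 15 = 10)
Q(A, F) = 1/A
Q(P(-13), -51) - (-38*41 - 48) = 1/10 - (-38*41 - 48) = 1/10 - (-1558 - 48) = 1/10 - 1*(-1606) = 1/10 + 1606 = 16061/10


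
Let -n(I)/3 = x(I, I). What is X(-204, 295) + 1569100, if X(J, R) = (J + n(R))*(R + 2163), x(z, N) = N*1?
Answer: -1107662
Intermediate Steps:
x(z, N) = N
n(I) = -3*I
X(J, R) = (2163 + R)*(J - 3*R) (X(J, R) = (J - 3*R)*(R + 2163) = (J - 3*R)*(2163 + R) = (2163 + R)*(J - 3*R))
X(-204, 295) + 1569100 = (-6489*295 - 3*295² + 2163*(-204) - 204*295) + 1569100 = (-1914255 - 3*87025 - 441252 - 60180) + 1569100 = (-1914255 - 261075 - 441252 - 60180) + 1569100 = -2676762 + 1569100 = -1107662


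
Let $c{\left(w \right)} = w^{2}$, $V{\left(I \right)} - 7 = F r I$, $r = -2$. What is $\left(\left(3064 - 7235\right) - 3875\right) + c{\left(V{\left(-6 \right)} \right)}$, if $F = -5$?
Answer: $-5237$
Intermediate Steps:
$V{\left(I \right)} = 7 + 10 I$ ($V{\left(I \right)} = 7 + \left(-5\right) \left(-2\right) I = 7 + 10 I$)
$\left(\left(3064 - 7235\right) - 3875\right) + c{\left(V{\left(-6 \right)} \right)} = \left(\left(3064 - 7235\right) - 3875\right) + \left(7 + 10 \left(-6\right)\right)^{2} = \left(-4171 - 3875\right) + \left(7 - 60\right)^{2} = -8046 + \left(-53\right)^{2} = -8046 + 2809 = -5237$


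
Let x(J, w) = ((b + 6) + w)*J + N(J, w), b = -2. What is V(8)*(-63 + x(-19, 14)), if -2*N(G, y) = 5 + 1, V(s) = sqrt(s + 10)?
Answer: -1224*sqrt(2) ≈ -1731.0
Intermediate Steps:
V(s) = sqrt(10 + s)
N(G, y) = -3 (N(G, y) = -(5 + 1)/2 = -1/2*6 = -3)
x(J, w) = -3 + J*(4 + w) (x(J, w) = ((-2 + 6) + w)*J - 3 = (4 + w)*J - 3 = J*(4 + w) - 3 = -3 + J*(4 + w))
V(8)*(-63 + x(-19, 14)) = sqrt(10 + 8)*(-63 + (-3 + 4*(-19) - 19*14)) = sqrt(18)*(-63 + (-3 - 76 - 266)) = (3*sqrt(2))*(-63 - 345) = (3*sqrt(2))*(-408) = -1224*sqrt(2)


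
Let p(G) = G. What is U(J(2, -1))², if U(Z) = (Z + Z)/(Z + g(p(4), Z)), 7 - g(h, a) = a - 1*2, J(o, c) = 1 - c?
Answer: 16/81 ≈ 0.19753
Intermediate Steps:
g(h, a) = 9 - a (g(h, a) = 7 - (a - 1*2) = 7 - (a - 2) = 7 - (-2 + a) = 7 + (2 - a) = 9 - a)
U(Z) = 2*Z/9 (U(Z) = (Z + Z)/(Z + (9 - Z)) = (2*Z)/9 = (2*Z)*(⅑) = 2*Z/9)
U(J(2, -1))² = (2*(1 - 1*(-1))/9)² = (2*(1 + 1)/9)² = ((2/9)*2)² = (4/9)² = 16/81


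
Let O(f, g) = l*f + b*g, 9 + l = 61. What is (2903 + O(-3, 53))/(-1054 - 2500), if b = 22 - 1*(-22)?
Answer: -5079/3554 ≈ -1.4291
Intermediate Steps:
b = 44 (b = 22 + 22 = 44)
l = 52 (l = -9 + 61 = 52)
O(f, g) = 44*g + 52*f (O(f, g) = 52*f + 44*g = 44*g + 52*f)
(2903 + O(-3, 53))/(-1054 - 2500) = (2903 + (44*53 + 52*(-3)))/(-1054 - 2500) = (2903 + (2332 - 156))/(-3554) = (2903 + 2176)*(-1/3554) = 5079*(-1/3554) = -5079/3554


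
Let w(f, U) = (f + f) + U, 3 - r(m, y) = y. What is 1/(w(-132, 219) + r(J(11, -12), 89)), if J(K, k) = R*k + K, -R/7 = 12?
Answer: -1/131 ≈ -0.0076336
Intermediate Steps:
R = -84 (R = -7*12 = -84)
J(K, k) = K - 84*k (J(K, k) = -84*k + K = K - 84*k)
r(m, y) = 3 - y
w(f, U) = U + 2*f (w(f, U) = 2*f + U = U + 2*f)
1/(w(-132, 219) + r(J(11, -12), 89)) = 1/((219 + 2*(-132)) + (3 - 1*89)) = 1/((219 - 264) + (3 - 89)) = 1/(-45 - 86) = 1/(-131) = -1/131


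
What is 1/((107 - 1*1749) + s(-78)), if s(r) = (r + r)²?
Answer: 1/22694 ≈ 4.4064e-5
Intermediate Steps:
s(r) = 4*r² (s(r) = (2*r)² = 4*r²)
1/((107 - 1*1749) + s(-78)) = 1/((107 - 1*1749) + 4*(-78)²) = 1/((107 - 1749) + 4*6084) = 1/(-1642 + 24336) = 1/22694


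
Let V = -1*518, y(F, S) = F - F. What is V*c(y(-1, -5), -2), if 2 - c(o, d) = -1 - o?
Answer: -1554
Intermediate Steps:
y(F, S) = 0
c(o, d) = 3 + o (c(o, d) = 2 - (-1 - o) = 2 + (1 + o) = 3 + o)
V = -518
V*c(y(-1, -5), -2) = -518*(3 + 0) = -518*3 = -1554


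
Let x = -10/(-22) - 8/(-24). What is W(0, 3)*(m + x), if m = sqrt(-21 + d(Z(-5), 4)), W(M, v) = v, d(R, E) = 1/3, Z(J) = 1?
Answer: 26/11 + I*sqrt(186) ≈ 2.3636 + 13.638*I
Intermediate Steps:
d(R, E) = 1/3
x = 26/33 (x = -10*(-1/22) - 8*(-1/24) = 5/11 + 1/3 = 26/33 ≈ 0.78788)
m = I*sqrt(186)/3 (m = sqrt(-21 + 1/3) = sqrt(-62/3) = I*sqrt(186)/3 ≈ 4.5461*I)
W(0, 3)*(m + x) = 3*(I*sqrt(186)/3 + 26/33) = 3*(26/33 + I*sqrt(186)/3) = 26/11 + I*sqrt(186)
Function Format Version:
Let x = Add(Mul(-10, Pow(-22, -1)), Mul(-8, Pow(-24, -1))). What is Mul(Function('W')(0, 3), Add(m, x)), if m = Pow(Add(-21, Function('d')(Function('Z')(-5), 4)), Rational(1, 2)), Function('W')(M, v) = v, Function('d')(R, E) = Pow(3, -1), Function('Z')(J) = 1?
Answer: Add(Rational(26, 11), Mul(I, Pow(186, Rational(1, 2)))) ≈ Add(2.3636, Mul(13.638, I))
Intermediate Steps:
Function('d')(R, E) = Rational(1, 3)
x = Rational(26, 33) (x = Add(Mul(-10, Rational(-1, 22)), Mul(-8, Rational(-1, 24))) = Add(Rational(5, 11), Rational(1, 3)) = Rational(26, 33) ≈ 0.78788)
m = Mul(Rational(1, 3), I, Pow(186, Rational(1, 2))) (m = Pow(Add(-21, Rational(1, 3)), Rational(1, 2)) = Pow(Rational(-62, 3), Rational(1, 2)) = Mul(Rational(1, 3), I, Pow(186, Rational(1, 2))) ≈ Mul(4.5461, I))
Mul(Function('W')(0, 3), Add(m, x)) = Mul(3, Add(Mul(Rational(1, 3), I, Pow(186, Rational(1, 2))), Rational(26, 33))) = Mul(3, Add(Rational(26, 33), Mul(Rational(1, 3), I, Pow(186, Rational(1, 2))))) = Add(Rational(26, 11), Mul(I, Pow(186, Rational(1, 2))))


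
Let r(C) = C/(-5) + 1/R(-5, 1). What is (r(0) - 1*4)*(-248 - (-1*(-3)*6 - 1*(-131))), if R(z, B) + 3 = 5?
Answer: 2779/2 ≈ 1389.5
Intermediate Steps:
R(z, B) = 2 (R(z, B) = -3 + 5 = 2)
r(C) = 1/2 - C/5 (r(C) = C/(-5) + 1/2 = C*(-1/5) + 1*(1/2) = -C/5 + 1/2 = 1/2 - C/5)
(r(0) - 1*4)*(-248 - (-1*(-3)*6 - 1*(-131))) = ((1/2 - 1/5*0) - 1*4)*(-248 - (-1*(-3)*6 - 1*(-131))) = ((1/2 + 0) - 4)*(-248 - (3*6 + 131)) = (1/2 - 4)*(-248 - (18 + 131)) = -7*(-248 - 1*149)/2 = -7*(-248 - 149)/2 = -7/2*(-397) = 2779/2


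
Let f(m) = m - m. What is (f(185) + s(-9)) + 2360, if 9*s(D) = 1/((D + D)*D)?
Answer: 3440881/1458 ≈ 2360.0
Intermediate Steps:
f(m) = 0
s(D) = 1/(18*D²) (s(D) = (1/((D + D)*D))/9 = (1/(((2*D))*D))/9 = ((1/(2*D))/D)/9 = (1/(2*D²))/9 = 1/(18*D²))
(f(185) + s(-9)) + 2360 = (0 + (1/18)/(-9)²) + 2360 = (0 + (1/18)*(1/81)) + 2360 = (0 + 1/1458) + 2360 = 1/1458 + 2360 = 3440881/1458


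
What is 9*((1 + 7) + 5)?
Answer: 117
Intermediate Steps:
9*((1 + 7) + 5) = 9*(8 + 5) = 9*13 = 117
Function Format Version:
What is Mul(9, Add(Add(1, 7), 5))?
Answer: 117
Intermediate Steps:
Mul(9, Add(Add(1, 7), 5)) = Mul(9, Add(8, 5)) = Mul(9, 13) = 117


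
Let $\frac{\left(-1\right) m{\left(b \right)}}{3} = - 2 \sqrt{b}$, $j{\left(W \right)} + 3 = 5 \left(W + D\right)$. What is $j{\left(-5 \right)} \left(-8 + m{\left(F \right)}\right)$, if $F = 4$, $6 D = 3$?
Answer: $-102$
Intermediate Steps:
$D = \frac{1}{2}$ ($D = \frac{1}{6} \cdot 3 = \frac{1}{2} \approx 0.5$)
$j{\left(W \right)} = - \frac{1}{2} + 5 W$ ($j{\left(W \right)} = -3 + 5 \left(W + \frac{1}{2}\right) = -3 + 5 \left(\frac{1}{2} + W\right) = -3 + \left(\frac{5}{2} + 5 W\right) = - \frac{1}{2} + 5 W$)
$m{\left(b \right)} = 6 \sqrt{b}$ ($m{\left(b \right)} = - 3 \left(- 2 \sqrt{b}\right) = 6 \sqrt{b}$)
$j{\left(-5 \right)} \left(-8 + m{\left(F \right)}\right) = \left(- \frac{1}{2} + 5 \left(-5\right)\right) \left(-8 + 6 \sqrt{4}\right) = \left(- \frac{1}{2} - 25\right) \left(-8 + 6 \cdot 2\right) = - \frac{51 \left(-8 + 12\right)}{2} = \left(- \frac{51}{2}\right) 4 = -102$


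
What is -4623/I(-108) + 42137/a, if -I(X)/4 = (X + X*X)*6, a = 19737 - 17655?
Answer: 649781623/32079456 ≈ 20.255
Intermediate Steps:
a = 2082
I(X) = -24*X - 24*X² (I(X) = -4*(X + X*X)*6 = -4*(X + X²)*6 = -4*(6*X + 6*X²) = -24*X - 24*X²)
-4623/I(-108) + 42137/a = -4623*1/(2592*(1 - 108)) + 42137/2082 = -4623/((-24*(-108)*(-107))) + 42137*(1/2082) = -4623/(-277344) + 42137/2082 = -4623*(-1/277344) + 42137/2082 = 1541/92448 + 42137/2082 = 649781623/32079456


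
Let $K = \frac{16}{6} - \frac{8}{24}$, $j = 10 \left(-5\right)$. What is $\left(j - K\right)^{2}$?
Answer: $\frac{24649}{9} \approx 2738.8$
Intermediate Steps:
$j = -50$
$K = \frac{7}{3}$ ($K = 16 \cdot \frac{1}{6} - \frac{1}{3} = \frac{8}{3} - \frac{1}{3} = \frac{7}{3} \approx 2.3333$)
$\left(j - K\right)^{2} = \left(-50 - \frac{7}{3}\right)^{2} = \left(- \frac{157}{3}\right)^{2} = \frac{24649}{9}$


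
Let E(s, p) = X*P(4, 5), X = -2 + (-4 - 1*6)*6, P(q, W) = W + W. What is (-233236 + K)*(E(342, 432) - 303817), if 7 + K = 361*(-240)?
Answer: 97384220871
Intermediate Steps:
P(q, W) = 2*W
X = -62 (X = -2 + (-4 - 6)*6 = -2 - 10*6 = -2 - 60 = -62)
K = -86647 (K = -7 + 361*(-240) = -7 - 86640 = -86647)
E(s, p) = -620 (E(s, p) = -124*5 = -62*10 = -620)
(-233236 + K)*(E(342, 432) - 303817) = (-233236 - 86647)*(-620 - 303817) = -319883*(-304437) = 97384220871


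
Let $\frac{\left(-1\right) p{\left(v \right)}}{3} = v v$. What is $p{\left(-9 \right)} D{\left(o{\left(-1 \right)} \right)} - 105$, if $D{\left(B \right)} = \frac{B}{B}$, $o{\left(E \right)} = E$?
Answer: $-348$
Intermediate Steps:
$p{\left(v \right)} = - 3 v^{2}$ ($p{\left(v \right)} = - 3 v v = - 3 v^{2}$)
$D{\left(B \right)} = 1$
$p{\left(-9 \right)} D{\left(o{\left(-1 \right)} \right)} - 105 = - 3 \left(-9\right)^{2} \cdot 1 - 105 = \left(-3\right) 81 \cdot 1 - 105 = \left(-243\right) 1 - 105 = -243 - 105 = -348$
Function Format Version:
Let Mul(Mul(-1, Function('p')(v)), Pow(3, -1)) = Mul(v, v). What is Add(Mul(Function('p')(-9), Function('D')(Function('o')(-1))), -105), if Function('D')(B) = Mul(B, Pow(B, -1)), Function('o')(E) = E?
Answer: -348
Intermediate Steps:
Function('p')(v) = Mul(-3, Pow(v, 2)) (Function('p')(v) = Mul(-3, Mul(v, v)) = Mul(-3, Pow(v, 2)))
Function('D')(B) = 1
Add(Mul(Function('p')(-9), Function('D')(Function('o')(-1))), -105) = Add(Mul(Mul(-3, Pow(-9, 2)), 1), -105) = Add(Mul(Mul(-3, 81), 1), -105) = Add(Mul(-243, 1), -105) = Add(-243, -105) = -348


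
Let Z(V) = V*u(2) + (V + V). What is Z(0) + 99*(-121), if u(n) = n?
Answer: -11979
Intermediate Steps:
Z(V) = 4*V (Z(V) = V*2 + (V + V) = 2*V + 2*V = 4*V)
Z(0) + 99*(-121) = 4*0 + 99*(-121) = 0 - 11979 = -11979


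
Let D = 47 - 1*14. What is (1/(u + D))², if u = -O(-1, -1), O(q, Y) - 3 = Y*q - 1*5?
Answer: 1/1156 ≈ 0.00086505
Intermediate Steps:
O(q, Y) = -2 + Y*q (O(q, Y) = 3 + (Y*q - 1*5) = 3 + (Y*q - 5) = 3 + (-5 + Y*q) = -2 + Y*q)
u = 1 (u = -(-2 - 1*(-1)) = -(-2 + 1) = -1*(-1) = 1)
D = 33 (D = 47 - 14 = 33)
(1/(u + D))² = (1/(1 + 33))² = (1/34)² = 1/1156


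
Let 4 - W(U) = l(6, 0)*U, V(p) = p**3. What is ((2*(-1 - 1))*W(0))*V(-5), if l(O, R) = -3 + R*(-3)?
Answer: 2000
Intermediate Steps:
l(O, R) = -3 - 3*R
W(U) = 4 + 3*U (W(U) = 4 - (-3 - 3*0)*U = 4 - (-3 + 0)*U = 4 - (-3)*U = 4 + 3*U)
((2*(-1 - 1))*W(0))*V(-5) = ((2*(-1 - 1))*(4 + 3*0))*(-5)**3 = ((2*(-2))*(4 + 0))*(-125) = -4*4*(-125) = -16*(-125) = 2000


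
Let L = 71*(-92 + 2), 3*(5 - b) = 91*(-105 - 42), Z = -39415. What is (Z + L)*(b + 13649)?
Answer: -829665965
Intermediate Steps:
b = 4464 (b = 5 - 91*(-105 - 42)/3 = 5 - 91*(-147)/3 = 5 - ⅓*(-13377) = 5 + 4459 = 4464)
L = -6390 (L = 71*(-90) = -6390)
(Z + L)*(b + 13649) = (-39415 - 6390)*(4464 + 13649) = -45805*18113 = -829665965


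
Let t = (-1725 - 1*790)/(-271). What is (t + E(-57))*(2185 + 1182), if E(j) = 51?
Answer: 55003312/271 ≈ 2.0296e+5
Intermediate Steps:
t = 2515/271 (t = (-1725 - 790)*(-1/271) = -2515*(-1/271) = 2515/271 ≈ 9.2804)
(t + E(-57))*(2185 + 1182) = (2515/271 + 51)*(2185 + 1182) = (16336/271)*3367 = 55003312/271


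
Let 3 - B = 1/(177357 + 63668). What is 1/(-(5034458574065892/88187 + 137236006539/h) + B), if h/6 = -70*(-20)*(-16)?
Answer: -38089446841600/2174428343747467165672133 ≈ -1.7517e-11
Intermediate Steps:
h = -134400 (h = 6*(-70*(-20)*(-16)) = 6*(1400*(-16)) = 6*(-22400) = -134400)
B = 723074/241025 (B = 3 - 1/(177357 + 63668) = 3 - 1/241025 = 723074/241025 ≈ 3.0000)
1/(-(5034458574065892/88187 + 137236006539/h) + B) = 1/(-320433/(1/((-121166/176374 + 428283/(-134400)) + 178161)) + 723074/241025) = 1/(-320433/(1/((-121166*1/176374 + 428283*(-1/134400)) + 178161)) + 723074/241025) = 1/(-320433/(1/((-60583/88187 - 142761/44800) + 178161)) + 723074/241025) = 1/(-320433/(1/(-15303782707/3950777600 + 178161)) + 723074/241025) = 1/(-320433/(1/(703859184210893/3950777600)) + 723074/241025) = 1/(-320433/3950777600/703859184210893 + 723074/241025) = 1/(-320433*703859184210893/3950777600 + 723074/241025) = 1/(-225539709974249076669/3950777600 + 723074/241025) = 1/(-2174428343747467165672133/38089446841600) = -38089446841600/2174428343747467165672133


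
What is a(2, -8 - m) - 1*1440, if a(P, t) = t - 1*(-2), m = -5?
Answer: -1441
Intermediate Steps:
a(P, t) = 2 + t (a(P, t) = t + 2 = 2 + t)
a(2, -8 - m) - 1*1440 = (2 + (-8 - 1*(-5))) - 1*1440 = (2 + (-8 + 5)) - 1440 = (2 - 3) - 1440 = -1 - 1440 = -1441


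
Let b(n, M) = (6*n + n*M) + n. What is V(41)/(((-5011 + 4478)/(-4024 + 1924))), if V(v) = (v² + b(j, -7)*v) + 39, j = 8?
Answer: 3612000/533 ≈ 6776.7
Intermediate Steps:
b(n, M) = 7*n + M*n (b(n, M) = (6*n + M*n) + n = 7*n + M*n)
V(v) = 39 + v² (V(v) = (v² + (8*(7 - 7))*v) + 39 = (v² + (8*0)*v) + 39 = (v² + 0*v) + 39 = (v² + 0) + 39 = v² + 39 = 39 + v²)
V(41)/(((-5011 + 4478)/(-4024 + 1924))) = (39 + 41²)/(((-5011 + 4478)/(-4024 + 1924))) = (39 + 1681)/((-533/(-2100))) = 1720/((-533*(-1/2100))) = 1720/(533/2100) = 1720*(2100/533) = 3612000/533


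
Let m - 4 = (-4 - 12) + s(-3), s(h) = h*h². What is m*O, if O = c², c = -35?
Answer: -47775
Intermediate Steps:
O = 1225 (O = (-35)² = 1225)
s(h) = h³
m = -39 (m = 4 + ((-4 - 12) + (-3)³) = 4 + (-16 - 27) = 4 - 43 = -39)
m*O = -39*1225 = -47775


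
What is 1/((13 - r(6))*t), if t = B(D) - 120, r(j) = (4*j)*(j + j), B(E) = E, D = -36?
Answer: 1/42900 ≈ 2.3310e-5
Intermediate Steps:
r(j) = 8*j² (r(j) = (4*j)*(2*j) = 8*j²)
t = -156 (t = -36 - 120 = -156)
1/((13 - r(6))*t) = 1/((13 - 8*6²)*(-156)) = 1/((13 - 8*36)*(-156)) = 1/((13 - 1*288)*(-156)) = 1/((13 - 288)*(-156)) = 1/(-275*(-156)) = 1/42900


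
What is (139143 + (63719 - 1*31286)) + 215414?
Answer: 386990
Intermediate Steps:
(139143 + (63719 - 1*31286)) + 215414 = (139143 + (63719 - 31286)) + 215414 = (139143 + 32433) + 215414 = 171576 + 215414 = 386990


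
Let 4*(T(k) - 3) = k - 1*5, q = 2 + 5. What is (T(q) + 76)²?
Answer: 25281/4 ≈ 6320.3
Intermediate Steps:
q = 7
T(k) = 7/4 + k/4 (T(k) = 3 + (k - 1*5)/4 = 3 + (k - 5)/4 = 3 + (-5 + k)/4 = 3 + (-5/4 + k/4) = 7/4 + k/4)
(T(q) + 76)² = ((7/4 + (¼)*7) + 76)² = ((7/4 + 7/4) + 76)² = (7/2 + 76)² = (159/2)² = 25281/4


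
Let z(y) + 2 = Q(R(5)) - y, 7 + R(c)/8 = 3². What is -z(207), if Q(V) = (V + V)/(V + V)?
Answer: 208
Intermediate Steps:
R(c) = 16 (R(c) = -56 + 8*3² = -56 + 8*9 = -56 + 72 = 16)
Q(V) = 1 (Q(V) = (2*V)/((2*V)) = (2*V)*(1/(2*V)) = 1)
z(y) = -1 - y (z(y) = -2 + (1 - y) = -1 - y)
-z(207) = -(-1 - 1*207) = -(-1 - 207) = -1*(-208) = 208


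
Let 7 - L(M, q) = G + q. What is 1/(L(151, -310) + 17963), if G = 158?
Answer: 1/18122 ≈ 5.5182e-5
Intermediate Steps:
L(M, q) = -151 - q (L(M, q) = 7 - (158 + q) = 7 + (-158 - q) = -151 - q)
1/(L(151, -310) + 17963) = 1/((-151 - 1*(-310)) + 17963) = 1/((-151 + 310) + 17963) = 1/(159 + 17963) = 1/18122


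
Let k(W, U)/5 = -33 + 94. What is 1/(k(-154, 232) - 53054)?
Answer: -1/52749 ≈ -1.8958e-5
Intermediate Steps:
k(W, U) = 305 (k(W, U) = 5*(-33 + 94) = 5*61 = 305)
1/(k(-154, 232) - 53054) = 1/(305 - 53054) = 1/(-52749) = -1/52749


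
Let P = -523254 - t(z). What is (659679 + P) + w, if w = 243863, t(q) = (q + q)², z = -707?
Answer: -1619108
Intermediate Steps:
t(q) = 4*q² (t(q) = (2*q)² = 4*q²)
P = -2522650 (P = -523254 - 4*(-707)² = -523254 - 4*499849 = -523254 - 1*1999396 = -523254 - 1999396 = -2522650)
(659679 + P) + w = (659679 - 2522650) + 243863 = -1862971 + 243863 = -1619108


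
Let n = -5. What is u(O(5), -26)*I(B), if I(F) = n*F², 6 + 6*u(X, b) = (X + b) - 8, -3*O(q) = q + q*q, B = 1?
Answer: 125/3 ≈ 41.667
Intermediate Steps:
O(q) = -q/3 - q²/3 (O(q) = -(q + q*q)/3 = -(q + q²)/3 = -q/3 - q²/3)
u(X, b) = -7/3 + X/6 + b/6 (u(X, b) = -1 + ((X + b) - 8)/6 = -1 + (-8 + X + b)/6 = -1 + (-4/3 + X/6 + b/6) = -7/3 + X/6 + b/6)
I(F) = -5*F²
u(O(5), -26)*I(B) = (-7/3 + (-⅓*5*(1 + 5))/6 + (⅙)*(-26))*(-5*1²) = (-7/3 + (-⅓*5*6)/6 - 13/3)*(-5*1) = (-7/3 + (⅙)*(-10) - 13/3)*(-5) = (-7/3 - 5/3 - 13/3)*(-5) = -25/3*(-5) = 125/3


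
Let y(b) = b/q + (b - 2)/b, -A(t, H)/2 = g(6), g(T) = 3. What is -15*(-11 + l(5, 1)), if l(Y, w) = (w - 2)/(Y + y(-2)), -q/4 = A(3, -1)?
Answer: 13875/83 ≈ 167.17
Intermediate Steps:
A(t, H) = -6 (A(t, H) = -2*3 = -6)
q = 24 (q = -4*(-6) = 24)
y(b) = b/24 + (-2 + b)/b (y(b) = b/24 + (b - 2)/b = b*(1/24) + (-2 + b)/b = b/24 + (-2 + b)/b)
l(Y, w) = (-2 + w)/(23/12 + Y) (l(Y, w) = (w - 2)/(Y + (1 - 2/(-2) + (1/24)*(-2))) = (-2 + w)/(Y + (1 - 2*(-½) - 1/12)) = (-2 + w)/(Y + (1 + 1 - 1/12)) = (-2 + w)/(Y + 23/12) = (-2 + w)/(23/12 + Y))
-15*(-11 + l(5, 1)) = -15*(-11 + 12*(-2 + 1)/(23 + 12*5)) = -15*(-11 + 12*(-1)/(23 + 60)) = -15*(-11 + 12*(-1)/83) = -15*(-11 + 12*(1/83)*(-1)) = -15*(-11 - 12/83) = -15*(-925/83) = 13875/83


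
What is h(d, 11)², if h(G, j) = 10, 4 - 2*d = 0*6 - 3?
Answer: 100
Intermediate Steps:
d = 7/2 (d = 2 - (0*6 - 3)/2 = 2 - (0 - 3)/2 = 2 - ½*(-3) = 2 + 3/2 = 7/2 ≈ 3.5000)
h(d, 11)² = 10² = 100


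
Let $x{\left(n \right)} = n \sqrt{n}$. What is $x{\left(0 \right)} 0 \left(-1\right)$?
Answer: $0$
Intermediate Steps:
$x{\left(n \right)} = n^{\frac{3}{2}}$
$x{\left(0 \right)} 0 \left(-1\right) = 0^{\frac{3}{2}} \cdot 0 \left(-1\right) = 0 \cdot 0 \left(-1\right) = 0 \left(-1\right) = 0$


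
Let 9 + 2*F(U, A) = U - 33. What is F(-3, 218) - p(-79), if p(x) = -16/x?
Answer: -3587/158 ≈ -22.703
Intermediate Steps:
F(U, A) = -21 + U/2 (F(U, A) = -9/2 + (U - 33)/2 = -9/2 + (-33 + U)/2 = -9/2 + (-33/2 + U/2) = -21 + U/2)
F(-3, 218) - p(-79) = (-21 + (½)*(-3)) - (-16)/(-79) = (-21 - 3/2) - (-16)*(-1)/79 = -45/2 - 1*16/79 = -45/2 - 16/79 = -3587/158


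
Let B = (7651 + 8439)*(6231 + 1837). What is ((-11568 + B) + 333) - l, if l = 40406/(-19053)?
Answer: 2473134408311/19053 ≈ 1.2980e+8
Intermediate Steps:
B = 129814120 (B = 16090*8068 = 129814120)
l = -40406/19053 (l = 40406*(-1/19053) = -40406/19053 ≈ -2.1207)
((-11568 + B) + 333) - l = ((-11568 + 129814120) + 333) - 1*(-40406/19053) = (129802552 + 333) + 40406/19053 = 129802885 + 40406/19053 = 2473134408311/19053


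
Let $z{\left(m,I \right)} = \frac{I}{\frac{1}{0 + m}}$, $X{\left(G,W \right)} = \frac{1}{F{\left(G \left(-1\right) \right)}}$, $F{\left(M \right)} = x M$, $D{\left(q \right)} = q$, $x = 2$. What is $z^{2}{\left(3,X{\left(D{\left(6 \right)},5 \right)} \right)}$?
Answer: $\frac{1}{16} \approx 0.0625$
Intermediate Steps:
$F{\left(M \right)} = 2 M$
$X{\left(G,W \right)} = - \frac{1}{2 G}$ ($X{\left(G,W \right)} = \frac{1}{2 G \left(-1\right)} = \frac{1}{2 \left(- G\right)} = \frac{1}{\left(-2\right) G} = - \frac{1}{2 G}$)
$z{\left(m,I \right)} = I m$ ($z{\left(m,I \right)} = \frac{I}{\frac{1}{m}} = I m$)
$z^{2}{\left(3,X{\left(D{\left(6 \right)},5 \right)} \right)} = \left(- \frac{1}{2 \cdot 6} \cdot 3\right)^{2} = \left(\left(- \frac{1}{2}\right) \frac{1}{6} \cdot 3\right)^{2} = \left(\left(- \frac{1}{12}\right) 3\right)^{2} = \left(- \frac{1}{4}\right)^{2} = \frac{1}{16}$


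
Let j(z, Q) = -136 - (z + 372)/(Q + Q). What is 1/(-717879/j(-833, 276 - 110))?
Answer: 14897/79445276 ≈ 0.00018751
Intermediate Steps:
j(z, Q) = -136 - (372 + z)/(2*Q)
1/(-717879/j(-833, 276 - 110)) = 1/(-717879*2*(276 - 110)/(-372 - 1*(-833) - 272*(276 - 110))) = 1/(-717879*332/(-372 + 833 - 272*166)) = 1/(-717879*332/(-372 + 833 - 45152)) = 1/(-717879/((½)*(1/166)*(-44691))) = 1/(-717879/(-44691/332)) = 1/(-717879*(-332/44691)) = 1/(79445276/14897) = 14897/79445276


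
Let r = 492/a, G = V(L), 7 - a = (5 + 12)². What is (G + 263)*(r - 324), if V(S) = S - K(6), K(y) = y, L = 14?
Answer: -4149010/47 ≈ -88277.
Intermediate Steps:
a = -282 (a = 7 - (5 + 12)² = 7 - 1*17² = 7 - 1*289 = 7 - 289 = -282)
V(S) = -6 + S (V(S) = S - 1*6 = S - 6 = -6 + S)
G = 8 (G = -6 + 14 = 8)
r = -82/47 (r = 492/(-282) = 492*(-1/282) = -82/47 ≈ -1.7447)
(G + 263)*(r - 324) = (8 + 263)*(-82/47 - 324) = 271*(-15310/47) = -4149010/47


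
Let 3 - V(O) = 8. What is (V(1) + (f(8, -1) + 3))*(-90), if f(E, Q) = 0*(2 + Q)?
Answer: 180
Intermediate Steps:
V(O) = -5 (V(O) = 3 - 1*8 = 3 - 8 = -5)
f(E, Q) = 0
(V(1) + (f(8, -1) + 3))*(-90) = (-5 + (0 + 3))*(-90) = (-5 + 3)*(-90) = -2*(-90) = 180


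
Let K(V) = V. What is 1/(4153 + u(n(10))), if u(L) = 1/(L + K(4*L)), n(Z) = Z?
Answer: 50/207651 ≈ 0.00024079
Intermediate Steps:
u(L) = 1/(5*L) (u(L) = 1/(L + 4*L) = 1/(5*L))
1/(4153 + u(n(10))) = 1/(4153 + (⅕)/10) = 1/(4153 + (⅕)*(⅒)) = 1/(4153 + 1/50) = 1/(207651/50) = 50/207651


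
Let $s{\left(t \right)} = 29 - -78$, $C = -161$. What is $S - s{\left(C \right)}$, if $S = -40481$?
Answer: $-40588$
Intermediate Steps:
$s{\left(t \right)} = 107$ ($s{\left(t \right)} = 29 + 78 = 107$)
$S - s{\left(C \right)} = -40481 - 107 = -40588$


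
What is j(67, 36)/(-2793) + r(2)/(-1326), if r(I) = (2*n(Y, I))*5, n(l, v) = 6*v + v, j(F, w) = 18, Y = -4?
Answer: -69148/617253 ≈ -0.11203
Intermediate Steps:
n(l, v) = 7*v
r(I) = 70*I (r(I) = (2*(7*I))*5 = (14*I)*5 = 70*I)
j(67, 36)/(-2793) + r(2)/(-1326) = 18/(-2793) + (70*2)/(-1326) = 18*(-1/2793) + 140*(-1/1326) = -6/931 - 70/663 = -69148/617253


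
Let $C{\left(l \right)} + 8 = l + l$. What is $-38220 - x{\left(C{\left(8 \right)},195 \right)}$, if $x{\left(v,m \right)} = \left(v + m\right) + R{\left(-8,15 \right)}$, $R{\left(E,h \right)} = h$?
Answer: $-38438$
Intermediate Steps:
$C{\left(l \right)} = -8 + 2 l$ ($C{\left(l \right)} = -8 + \left(l + l\right) = -8 + 2 l$)
$x{\left(v,m \right)} = 15 + m + v$ ($x{\left(v,m \right)} = \left(v + m\right) + 15 = \left(m + v\right) + 15 = 15 + m + v$)
$-38220 - x{\left(C{\left(8 \right)},195 \right)} = -38220 - \left(15 + 195 + \left(-8 + 2 \cdot 8\right)\right) = -38220 - \left(15 + 195 + \left(-8 + 16\right)\right) = -38220 - \left(15 + 195 + 8\right) = -38220 - 218 = -38438$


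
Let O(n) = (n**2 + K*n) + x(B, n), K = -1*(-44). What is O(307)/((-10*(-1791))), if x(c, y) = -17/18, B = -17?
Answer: 1939609/322380 ≈ 6.0165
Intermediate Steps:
x(c, y) = -17/18 (x(c, y) = -17*1/18 = -17/18)
K = 44
O(n) = -17/18 + n**2 + 44*n (O(n) = (n**2 + 44*n) - 17/18 = -17/18 + n**2 + 44*n)
O(307)/((-10*(-1791))) = (-17/18 + 307**2 + 44*307)/((-10*(-1791))) = (-17/18 + 94249 + 13508)/17910 = (1939609/18)*(1/17910) = 1939609/322380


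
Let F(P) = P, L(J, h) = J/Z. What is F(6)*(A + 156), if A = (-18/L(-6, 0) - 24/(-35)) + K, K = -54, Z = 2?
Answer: 22824/35 ≈ 652.11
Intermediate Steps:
L(J, h) = J/2
A = -1656/35 (A = (-18/((½)*(-6)) - 24/(-35)) - 54 = (-18/(-3) - 24*(-1/35)) - 54 = (-18*(-⅓) + 24/35) - 54 = (6 + 24/35) - 54 = 234/35 - 54 = -1656/35 ≈ -47.314)
F(6)*(A + 156) = 6*(-1656/35 + 156) = 6*(3804/35) = 22824/35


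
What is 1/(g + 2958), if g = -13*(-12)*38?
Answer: 1/8886 ≈ 0.00011254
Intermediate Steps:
g = 5928 (g = 156*38 = 5928)
1/(g + 2958) = 1/(5928 + 2958) = 1/8886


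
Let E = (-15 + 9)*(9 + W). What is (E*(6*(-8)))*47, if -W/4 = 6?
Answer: -203040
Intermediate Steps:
W = -24 (W = -4*6 = -24)
E = 90 (E = (-15 + 9)*(9 - 24) = -6*(-15) = 90)
(E*(6*(-8)))*47 = (90*(6*(-8)))*47 = (90*(-48))*47 = -4320*47 = -203040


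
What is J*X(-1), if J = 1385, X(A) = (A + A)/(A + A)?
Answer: 1385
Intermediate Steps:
X(A) = 1 (X(A) = (2*A)/((2*A)) = (2*A)*(1/(2*A)) = 1)
J*X(-1) = 1385*1 = 1385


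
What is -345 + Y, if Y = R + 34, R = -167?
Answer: -478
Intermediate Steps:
Y = -133 (Y = -167 + 34 = -133)
-345 + Y = -345 - 133 = -478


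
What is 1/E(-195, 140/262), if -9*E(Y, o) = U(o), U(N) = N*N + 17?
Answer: -51483/98879 ≈ -0.52067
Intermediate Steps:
U(N) = 17 + N**2 (U(N) = N**2 + 17 = 17 + N**2)
E(Y, o) = -17/9 - o**2/9 (E(Y, o) = -(17 + o**2)/9 = -17/9 - o**2/9)
1/E(-195, 140/262) = 1/(-17/9 - (140/262)**2/9) = 1/(-17/9 - (140*(1/262))**2/9) = 1/(-17/9 - (70/131)**2/9) = 1/(-17/9 - 1/9*4900/17161) = 1/(-17/9 - 4900/154449) = 1/(-98879/51483) = -51483/98879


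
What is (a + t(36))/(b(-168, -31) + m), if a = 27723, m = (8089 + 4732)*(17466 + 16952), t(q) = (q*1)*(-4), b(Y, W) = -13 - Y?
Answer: 9193/147091111 ≈ 6.2499e-5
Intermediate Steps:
t(q) = -4*q (t(q) = q*(-4) = -4*q)
m = 441273178 (m = 12821*34418 = 441273178)
(a + t(36))/(b(-168, -31) + m) = (27723 - 4*36)/((-13 - 1*(-168)) + 441273178) = (27723 - 144)/((-13 + 168) + 441273178) = 27579/(155 + 441273178) = 27579/441273333 = 27579*(1/441273333) = 9193/147091111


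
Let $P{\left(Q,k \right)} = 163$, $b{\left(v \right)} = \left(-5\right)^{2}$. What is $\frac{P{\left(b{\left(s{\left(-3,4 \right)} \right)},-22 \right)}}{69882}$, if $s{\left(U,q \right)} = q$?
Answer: $\frac{163}{69882} \approx 0.0023325$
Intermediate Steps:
$b{\left(v \right)} = 25$
$\frac{P{\left(b{\left(s{\left(-3,4 \right)} \right)},-22 \right)}}{69882} = \frac{163}{69882}$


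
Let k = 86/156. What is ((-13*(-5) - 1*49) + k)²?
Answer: 1666681/6084 ≈ 273.94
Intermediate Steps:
k = 43/78 (k = 86*(1/156) = 43/78 ≈ 0.55128)
((-13*(-5) - 1*49) + k)² = ((-13*(-5) - 1*49) + 43/78)² = ((65 - 49) + 43/78)² = (16 + 43/78)² = (1291/78)² = 1666681/6084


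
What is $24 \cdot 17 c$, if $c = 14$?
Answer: $5712$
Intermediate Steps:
$24 \cdot 17 c = 24 \cdot 17 \cdot 14 = 408 \cdot 14 = 5712$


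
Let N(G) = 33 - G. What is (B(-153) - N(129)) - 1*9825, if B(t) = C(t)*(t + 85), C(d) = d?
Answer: 675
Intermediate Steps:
B(t) = t*(85 + t) (B(t) = t*(t + 85) = t*(85 + t))
(B(-153) - N(129)) - 1*9825 = (-153*(85 - 153) - (33 - 1*129)) - 1*9825 = (-153*(-68) - (33 - 129)) - 9825 = (10404 - 1*(-96)) - 9825 = (10404 + 96) - 9825 = 10500 - 9825 = 675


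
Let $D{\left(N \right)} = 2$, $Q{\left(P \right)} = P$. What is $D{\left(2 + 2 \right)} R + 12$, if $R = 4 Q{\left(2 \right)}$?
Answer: $28$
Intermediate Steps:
$R = 8$ ($R = 4 \cdot 2 = 8$)
$D{\left(2 + 2 \right)} R + 12 = 2 \cdot 8 + 12 = 16 + 12 = 28$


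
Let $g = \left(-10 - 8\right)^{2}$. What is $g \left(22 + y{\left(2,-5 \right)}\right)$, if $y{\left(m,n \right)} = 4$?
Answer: $8424$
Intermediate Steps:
$g = 324$ ($g = \left(-18\right)^{2} = 324$)
$g \left(22 + y{\left(2,-5 \right)}\right) = 324 \left(22 + 4\right) = 324 \cdot 26 = 8424$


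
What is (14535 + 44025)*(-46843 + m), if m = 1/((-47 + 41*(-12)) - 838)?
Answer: -1259094890240/459 ≈ -2.7431e+9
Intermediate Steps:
m = -1/1377 (m = 1/((-47 - 492) - 838) = 1/(-539 - 838) = 1/(-1377) = -1/1377 ≈ -0.00072622)
(14535 + 44025)*(-46843 + m) = (14535 + 44025)*(-46843 - 1/1377) = 58560*(-64502812/1377) = -1259094890240/459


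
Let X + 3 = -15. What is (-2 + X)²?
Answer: 400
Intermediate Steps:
X = -18 (X = -3 - 15 = -18)
(-2 + X)² = (-2 - 18)² = (-20)² = 400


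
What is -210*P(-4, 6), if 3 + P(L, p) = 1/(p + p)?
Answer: 1225/2 ≈ 612.50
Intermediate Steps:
P(L, p) = -3 + 1/(2*p) (P(L, p) = -3 + 1/(p + p) = -3 + 1/(2*p))
-210*P(-4, 6) = -210*(-3 + (½)/6) = -210*(-3 + (½)*(⅙)) = -210*(-3 + 1/12) = -210*(-35/12) = 1225/2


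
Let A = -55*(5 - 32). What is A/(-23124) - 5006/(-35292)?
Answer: 5279177/68007684 ≈ 0.077626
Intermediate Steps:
A = 1485 (A = -55*(-27) = 1485)
A/(-23124) - 5006/(-35292) = 1485/(-23124) - 5006/(-35292) = 1485*(-1/23124) - 5006*(-1/35292) = -495/7708 + 2503/17646 = 5279177/68007684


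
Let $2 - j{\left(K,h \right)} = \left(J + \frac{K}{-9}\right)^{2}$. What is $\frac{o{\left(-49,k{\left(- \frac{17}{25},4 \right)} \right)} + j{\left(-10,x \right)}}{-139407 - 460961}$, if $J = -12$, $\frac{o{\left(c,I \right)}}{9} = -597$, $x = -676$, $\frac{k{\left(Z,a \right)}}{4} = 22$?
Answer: $\frac{444655}{48629808} \approx 0.0091437$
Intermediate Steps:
$k{\left(Z,a \right)} = 88$ ($k{\left(Z,a \right)} = 4 \cdot 22 = 88$)
$o{\left(c,I \right)} = -5373$ ($o{\left(c,I \right)} = 9 \left(-597\right) = -5373$)
$j{\left(K,h \right)} = 2 - \left(-12 - \frac{K}{9}\right)^{2}$ ($j{\left(K,h \right)} = 2 - \left(-12 + \frac{K}{-9}\right)^{2} = 2 - \left(-12 + K \left(- \frac{1}{9}\right)\right)^{2} = 2 - \left(-12 - \frac{K}{9}\right)^{2}$)
$\frac{o{\left(-49,k{\left(- \frac{17}{25},4 \right)} \right)} + j{\left(-10,x \right)}}{-139407 - 460961} = \frac{-5373 + \left(2 - \frac{\left(108 - 10\right)^{2}}{81}\right)}{-139407 - 460961} = \frac{-5373 + \left(2 - \frac{98^{2}}{81}\right)}{-600368} = \left(-5373 + \left(2 - \frac{9604}{81}\right)\right) \left(- \frac{1}{600368}\right) = \left(-5373 - \frac{9442}{81}\right) \left(- \frac{1}{600368}\right) = \left(- \frac{444655}{81}\right) \left(- \frac{1}{600368}\right) = \frac{444655}{48629808}$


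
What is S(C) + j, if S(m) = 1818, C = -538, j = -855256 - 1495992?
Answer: -2349430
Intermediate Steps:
j = -2351248
S(C) + j = 1818 - 2351248 = -2349430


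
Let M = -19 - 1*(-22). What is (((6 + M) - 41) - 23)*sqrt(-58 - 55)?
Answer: -55*I*sqrt(113) ≈ -584.66*I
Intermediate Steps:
M = 3 (M = -19 + 22 = 3)
(((6 + M) - 41) - 23)*sqrt(-58 - 55) = (((6 + 3) - 41) - 23)*sqrt(-58 - 55) = ((9 - 41) - 23)*sqrt(-113) = (-32 - 23)*(I*sqrt(113)) = -55*I*sqrt(113)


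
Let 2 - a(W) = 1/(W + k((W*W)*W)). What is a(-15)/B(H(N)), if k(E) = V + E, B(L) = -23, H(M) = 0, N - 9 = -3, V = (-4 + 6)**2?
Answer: -6773/77878 ≈ -0.086969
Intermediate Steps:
V = 4 (V = 2**2 = 4)
N = 6 (N = 9 - 3 = 6)
k(E) = 4 + E
a(W) = 2 - 1/(4 + W + W**3) (a(W) = 2 - 1/(W + (4 + (W*W)*W)) = 2 - 1/(W + (4 + W**2*W)) = 2 - 1/(W + (4 + W**3)) = 2 - 1/(4 + W + W**3))
a(-15)/B(H(N)) = ((7 + 2*(-15) + 2*(-15)**3)/(4 - 15 + (-15)**3))/(-23) = ((7 - 30 + 2*(-3375))/(4 - 15 - 3375))*(-1/23) = ((7 - 30 - 6750)/(-3386))*(-1/23) = -1/3386*(-6773)*(-1/23) = (6773/3386)*(-1/23) = -6773/77878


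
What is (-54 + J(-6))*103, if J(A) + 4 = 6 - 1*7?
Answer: -6077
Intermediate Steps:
J(A) = -5 (J(A) = -4 + (6 - 1*7) = -4 + (6 - 7) = -4 - 1 = -5)
(-54 + J(-6))*103 = (-54 - 5)*103 = -59*103 = -6077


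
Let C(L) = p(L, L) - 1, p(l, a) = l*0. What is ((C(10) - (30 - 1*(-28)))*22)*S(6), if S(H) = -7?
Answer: 9086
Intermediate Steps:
p(l, a) = 0
C(L) = -1 (C(L) = 0 - 1 = -1)
((C(10) - (30 - 1*(-28)))*22)*S(6) = ((-1 - (30 - 1*(-28)))*22)*(-7) = ((-1 - (30 + 28))*22)*(-7) = ((-1 - 1*58)*22)*(-7) = ((-1 - 58)*22)*(-7) = -59*22*(-7) = -1298*(-7) = 9086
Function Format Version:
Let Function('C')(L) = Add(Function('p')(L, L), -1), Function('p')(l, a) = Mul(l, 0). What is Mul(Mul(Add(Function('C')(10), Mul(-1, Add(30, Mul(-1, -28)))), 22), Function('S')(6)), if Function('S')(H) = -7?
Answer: 9086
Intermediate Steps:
Function('p')(l, a) = 0
Function('C')(L) = -1 (Function('C')(L) = Add(0, -1) = -1)
Mul(Mul(Add(Function('C')(10), Mul(-1, Add(30, Mul(-1, -28)))), 22), Function('S')(6)) = Mul(Mul(Add(-1, Mul(-1, Add(30, Mul(-1, -28)))), 22), -7) = Mul(Mul(Add(-1, Mul(-1, Add(30, 28))), 22), -7) = Mul(Mul(Add(-1, Mul(-1, 58)), 22), -7) = Mul(Mul(Add(-1, -58), 22), -7) = Mul(Mul(-59, 22), -7) = Mul(-1298, -7) = 9086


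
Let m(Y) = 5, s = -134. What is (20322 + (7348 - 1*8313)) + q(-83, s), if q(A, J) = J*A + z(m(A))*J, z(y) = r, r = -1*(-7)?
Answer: 29541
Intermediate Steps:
r = 7
z(y) = 7
q(A, J) = 7*J + A*J (q(A, J) = J*A + 7*J = A*J + 7*J = 7*J + A*J)
(20322 + (7348 - 1*8313)) + q(-83, s) = (20322 + (7348 - 1*8313)) - 134*(7 - 83) = (20322 + (7348 - 8313)) - 134*(-76) = (20322 - 965) + 10184 = 19357 + 10184 = 29541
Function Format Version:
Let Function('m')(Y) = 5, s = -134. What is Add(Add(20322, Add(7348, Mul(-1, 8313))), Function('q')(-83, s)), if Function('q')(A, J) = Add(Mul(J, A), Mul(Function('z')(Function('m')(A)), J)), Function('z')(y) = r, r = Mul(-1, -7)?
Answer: 29541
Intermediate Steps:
r = 7
Function('z')(y) = 7
Function('q')(A, J) = Add(Mul(7, J), Mul(A, J)) (Function('q')(A, J) = Add(Mul(J, A), Mul(7, J)) = Add(Mul(A, J), Mul(7, J)) = Add(Mul(7, J), Mul(A, J)))
Add(Add(20322, Add(7348, Mul(-1, 8313))), Function('q')(-83, s)) = Add(Add(20322, Add(7348, Mul(-1, 8313))), Mul(-134, Add(7, -83))) = Add(Add(20322, Add(7348, -8313)), Mul(-134, -76)) = Add(Add(20322, -965), 10184) = Add(19357, 10184) = 29541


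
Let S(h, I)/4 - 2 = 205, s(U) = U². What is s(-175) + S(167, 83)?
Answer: 31453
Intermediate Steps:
S(h, I) = 828 (S(h, I) = 8 + 4*205 = 8 + 820 = 828)
s(-175) + S(167, 83) = (-175)² + 828 = 30625 + 828 = 31453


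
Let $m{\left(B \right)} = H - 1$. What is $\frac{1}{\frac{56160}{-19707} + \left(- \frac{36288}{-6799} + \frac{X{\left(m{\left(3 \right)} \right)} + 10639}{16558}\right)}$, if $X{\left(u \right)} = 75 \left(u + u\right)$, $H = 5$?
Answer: $\frac{739523844098}{2341533796145} \approx 0.31583$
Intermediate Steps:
$m{\left(B \right)} = 4$ ($m{\left(B \right)} = 5 - 1 = 4$)
$X{\left(u \right)} = 150 u$ ($X{\left(u \right)} = 75 \cdot 2 u = 150 u$)
$\frac{1}{\frac{56160}{-19707} + \left(- \frac{36288}{-6799} + \frac{X{\left(m{\left(3 \right)} \right)} + 10639}{16558}\right)} = \frac{1}{\frac{56160}{-19707} + \left(- \frac{36288}{-6799} + \frac{150 \cdot 4 + 10639}{16558}\right)} = \frac{1}{56160 \left(- \frac{1}{19707}\right) + \left(\left(-36288\right) \left(- \frac{1}{6799}\right) + \left(600 + 10639\right) \frac{1}{16558}\right)} = \frac{1}{- \frac{18720}{6569} + \left(\frac{36288}{6799} + 11239 \cdot \frac{1}{16558}\right)} = \frac{1}{- \frac{18720}{6569} + \left(\frac{36288}{6799} + \frac{11239}{16558}\right)} = \frac{1}{- \frac{18720}{6569} + \frac{677270665}{112577842}} = \frac{1}{\frac{2341533796145}{739523844098}} = \frac{739523844098}{2341533796145}$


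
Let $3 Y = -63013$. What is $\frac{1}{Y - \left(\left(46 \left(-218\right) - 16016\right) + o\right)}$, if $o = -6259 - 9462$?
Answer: $\frac{3}{62282} \approx 4.8168 \cdot 10^{-5}$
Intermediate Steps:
$o = -15721$ ($o = -6259 - 9462 = -15721$)
$Y = - \frac{63013}{3}$ ($Y = \frac{1}{3} \left(-63013\right) = - \frac{63013}{3} \approx -21004.0$)
$\frac{1}{Y - \left(\left(46 \left(-218\right) - 16016\right) + o\right)} = \frac{1}{- \frac{63013}{3} - \left(\left(46 \left(-218\right) - 16016\right) - 15721\right)} = \frac{1}{- \frac{63013}{3} - \left(\left(-10028 - 16016\right) - 15721\right)} = \frac{1}{- \frac{63013}{3} - \left(-26044 - 15721\right)} = \frac{1}{- \frac{63013}{3} - -41765} = \frac{1}{- \frac{63013}{3} + 41765} = \frac{1}{\frac{62282}{3}} = \frac{3}{62282}$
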